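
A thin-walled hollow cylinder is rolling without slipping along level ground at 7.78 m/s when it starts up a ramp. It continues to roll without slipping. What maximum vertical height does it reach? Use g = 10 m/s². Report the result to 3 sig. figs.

For this body I = MR², i.e. k = I/(MR²) = 1.
The rolling condition ω = v/R makes the rotational term ½I(v/R)² = ½kMv², so KE_total = ½(1+k)Mv² = Mv².
All of this converts to potential energy at the highest point: Mv₀² = Mgh.
Thus h = (1+k)v₀²/(2g) = 2 × 7.78² / (2 × 10) ≈ 6.05 m.

h ≈ 6.05 m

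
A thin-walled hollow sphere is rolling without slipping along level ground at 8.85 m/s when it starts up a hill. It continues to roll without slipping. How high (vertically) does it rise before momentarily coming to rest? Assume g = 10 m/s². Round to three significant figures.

h ≈ 6.53 m

With I = (2/3)MR², the ratio k = I/(MR²) is 2/3.
Rolling without slipping gives ω = v/R, so the total kinetic energy is ½Mv² + ½Iω² = ½(1+k)Mv² = (5/6)Mv².
All of this converts to potential energy at the highest point: (5/6)Mv₀² = Mgh.
Thus h = (1+k)v₀²/(2g) = 1.667 × 8.85² / (2 × 10) ≈ 6.53 m.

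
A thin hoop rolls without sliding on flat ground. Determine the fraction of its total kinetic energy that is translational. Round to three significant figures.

fraction ≈ 0.500

With I = MR², the ratio k = I/(MR²) is 1.
Since ω = v/R, the translational part is ½Mv² and the rotational part is ½I(v/R)² = ½kMv²; the total is ½(1+k)Mv².
The translational fraction is therefore 1/(1+k) = 1/2 ≈ 0.500.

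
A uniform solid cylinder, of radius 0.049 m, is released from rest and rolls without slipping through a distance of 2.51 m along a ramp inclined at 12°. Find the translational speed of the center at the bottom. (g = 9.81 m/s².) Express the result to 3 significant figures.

v ≈ 2.61 m/s

The moment of inertia is (1/2)MR², giving k ≡ I/(MR²) = 0.5.
The rolling condition ω = v/R makes the rotational term ½I(v/R)² = ½kMv², so KE_total = ½(1+k)Mv² = (3/4)Mv².
The vertical drop is h = L sinθ = 2.51 × sin12° = 0.5219 m.
Setting Mgh = (3/4)Mv² gives v = √(2gh/(1+k)) = √(2·9.81·0.5219/1.5) ≈ 2.61 m/s.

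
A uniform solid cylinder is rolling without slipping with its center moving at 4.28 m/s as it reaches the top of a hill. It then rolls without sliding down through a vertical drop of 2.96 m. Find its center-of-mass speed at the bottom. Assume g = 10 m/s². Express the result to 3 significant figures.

v ≈ 7.60 m/s

For this body I = (1/2)MR², i.e. k = I/(MR²) = 0.5.
The rolling condition ω = v/R makes the rotational term ½I(v/R)² = ½kMv², so KE_total = ½(1+k)Mv² = (3/4)Mv².
Conserving energy between top and bottom: (3/4)Mv² = (3/4)Mv₀² + Mgh, hence v² = v₀² + 2gh/(1+k).
v = √(4.28² + 2×10×2.96/1.5) = √57.79 ≈ 7.60 m/s.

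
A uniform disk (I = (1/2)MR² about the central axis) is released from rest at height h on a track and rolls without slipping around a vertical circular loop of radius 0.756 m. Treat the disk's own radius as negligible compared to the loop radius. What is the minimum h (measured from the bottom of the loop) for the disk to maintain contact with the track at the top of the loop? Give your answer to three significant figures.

Here I = (1/2)MR², so the shape factor k = I/(MR²) = 0.5.
At the top of the loop, the minimum-contact condition is Mg = Mv_top²/r, so v_top² = gr.
With ω = v/R, the kinetic energy at speed v is ½(1+k)Mv² = (3/4)Mv².
Energy conservation from release (height h) to the top (height 2r): Mgh = Mg(2r) + (3/4)M·gr.
Thus h_min = 2r + (1+k)r/2 = r(2 + 1.5/2) = 0.756 × 2.75 ≈ 2.08 m.

h_min ≈ 2.08 m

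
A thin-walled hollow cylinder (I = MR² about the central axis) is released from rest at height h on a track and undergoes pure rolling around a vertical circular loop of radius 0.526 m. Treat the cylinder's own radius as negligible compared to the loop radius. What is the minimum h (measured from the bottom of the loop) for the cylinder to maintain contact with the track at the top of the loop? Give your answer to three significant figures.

The moment of inertia is MR², giving k ≡ I/(MR²) = 1.
At the top, contact is just lost when gravity alone supplies the centripetal force: Mg = Mv_top²/r, i.e. v_top² = gr.
With ω = v/R, the kinetic energy at speed v is ½(1+k)Mv² = Mv².
Energy conservation from release (height h) to the top (height 2r): Mgh = Mg(2r) + M·gr.
Thus h_min = 2r + (1+k)r/2 = r(2 + 2/2) = 0.526 × 3 ≈ 1.58 m.

h_min ≈ 1.58 m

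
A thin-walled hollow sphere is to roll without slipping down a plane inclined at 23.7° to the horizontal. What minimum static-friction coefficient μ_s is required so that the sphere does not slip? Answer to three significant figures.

μ_min ≈ 0.176

Here I = (2/3)MR², so the shape factor k = I/(MR²) = 2/3.
Along the incline Mg sinθ − f = Ma, and torque about the center fR = Iα = kMR²(a/R) gives f = kMa.
These give a = g sinθ/(1+k) and the required friction f = kMg sinθ/(1+k).
With N = Mg cosθ, the no-slip condition f ≤ μN gives μ_min = f/N = k tanθ/(1+k).
μ_min = (2/3) × tan23.7° / 1.667 ≈ 0.176.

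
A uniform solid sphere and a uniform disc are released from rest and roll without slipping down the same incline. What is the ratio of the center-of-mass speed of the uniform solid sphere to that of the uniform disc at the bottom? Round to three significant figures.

v_ratio ≈ 1.04

Each satisfies Mgh = ½(1+k)Mv² with k = I/(MR²), so v ∝ 1/√(1+k).
For the uniform solid sphere k = 0.4; for the uniform disc k = 0.5.
v₁/v₂ = √((1+k₂)/(1+k₁)) = √(1.5/1.4) ≈ 1.04.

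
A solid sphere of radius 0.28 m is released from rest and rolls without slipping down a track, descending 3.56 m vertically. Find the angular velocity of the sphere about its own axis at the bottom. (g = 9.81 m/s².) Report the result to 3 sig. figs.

ω ≈ 25.2 rad/s

The moment of inertia is (2/5)MR², giving k ≡ I/(MR²) = 0.4.
Pure rolling means v = ωR; then KE = ½Mv² + ½I(v/R)² = ½(1+k)Mv² = (7/10)Mv².
Energy conservation Mgh = ½(1+k)Mv² gives v = √(2gh/(1+k)) = √(2 × 9.81 × 3.56 / 1.4) = 7.063 m/s.
The angular speed follows from ω = v/R = 7.063/0.28 ≈ 25.2 rad/s.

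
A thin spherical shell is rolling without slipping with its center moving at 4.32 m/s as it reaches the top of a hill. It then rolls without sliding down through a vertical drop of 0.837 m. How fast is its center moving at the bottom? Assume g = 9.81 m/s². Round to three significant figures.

The moment of inertia is (2/3)MR², giving k ≡ I/(MR²) = 2/3.
The rolling condition ω = v/R makes the rotational term ½I(v/R)² = ½kMv², so KE_total = ½(1+k)Mv² = (5/6)Mv².
Energy conservation: (5/6)Mv₀² + Mgh = (5/6)Mv², so v² = v₀² + 2gh/(1+k).
v = √(4.32² + 2×9.81×0.837/1.667) = √28.52 ≈ 5.34 m/s.

v ≈ 5.34 m/s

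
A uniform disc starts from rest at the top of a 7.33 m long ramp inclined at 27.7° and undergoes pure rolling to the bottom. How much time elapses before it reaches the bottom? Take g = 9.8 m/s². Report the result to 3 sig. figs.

t ≈ 2.20 s

Here I = (1/2)MR², so the shape factor k = I/(MR²) = 0.5.
Newton's second law down the slope: Mg sinθ − f = Ma. The torque equation fR = Iα (with α = a/R) gives f = kMa.
Hence a = g sinθ/(1+k) = 9.8×sin27.7°/1.5 = 3.037 m/s².
With constant a from rest, t = √(2L/a) = √(2·7.33/3.037) ≈ 2.20 s.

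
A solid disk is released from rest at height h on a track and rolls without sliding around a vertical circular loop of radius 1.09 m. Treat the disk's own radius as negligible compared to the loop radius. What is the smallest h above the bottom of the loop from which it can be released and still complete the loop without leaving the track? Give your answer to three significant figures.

h_min ≈ 3.00 m

The moment of inertia is (1/2)MR², giving k ≡ I/(MR²) = 0.5.
At the top, contact is just lost when gravity alone supplies the centripetal force: Mg = Mv_top²/r, i.e. v_top² = gr.
With ω = v/R, the kinetic energy at speed v is ½(1+k)Mv² = (3/4)Mv².
Energy conservation from release (height h) to the top (height 2r): Mgh = Mg(2r) + (3/4)M·gr.
Thus h_min = 2r + (1+k)r/2 = r(2 + 1.5/2) = 1.09 × 2.75 ≈ 3.00 m.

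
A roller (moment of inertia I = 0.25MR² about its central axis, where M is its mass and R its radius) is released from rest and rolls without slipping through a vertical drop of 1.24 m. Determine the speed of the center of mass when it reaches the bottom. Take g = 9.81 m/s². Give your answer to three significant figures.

With I = 0.25MR², the ratio k = I/(MR²) is 0.25.
The rolling condition ω = v/R makes the rotational term ½I(v/R)² = ½kMv², so KE_total = ½(1+k)Mv² = (5/8)Mv².
Setting Mgh = (5/8)Mv² gives v = √(2gh/(1+k)) = √(2·9.81·1.24/1.25) ≈ 4.41 m/s.

v ≈ 4.41 m/s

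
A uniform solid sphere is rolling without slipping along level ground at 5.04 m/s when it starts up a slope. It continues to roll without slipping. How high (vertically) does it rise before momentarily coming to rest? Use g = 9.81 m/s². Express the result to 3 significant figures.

The moment of inertia is (2/5)MR², giving k ≡ I/(MR²) = 0.4.
The rolling condition ω = v/R makes the rotational term ½I(v/R)² = ½kMv², so KE_total = ½(1+k)Mv² = (7/10)Mv².
At the top the kinetic energy is zero, so (7/10)Mv₀² = Mgh.
Thus h = (1+k)v₀²/(2g) = 1.4 × 5.04² / (2 × 9.81) ≈ 1.81 m.

h ≈ 1.81 m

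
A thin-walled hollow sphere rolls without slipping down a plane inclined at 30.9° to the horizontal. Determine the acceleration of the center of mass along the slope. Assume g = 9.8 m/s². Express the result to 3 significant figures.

a ≈ 3.02 m/s²

With I = (2/3)MR², the ratio k = I/(MR²) is 2/3.
Translational: Mg sinθ − f = Ma. Rotational about the CM: fR = Iα = kMRa, so f = kMa.
Eliminating f: Mg sinθ = (1+k)Ma, so a = g sinθ/(1+k) = 9.8 × sin30.9° / 1.667 ≈ 3.02 m/s².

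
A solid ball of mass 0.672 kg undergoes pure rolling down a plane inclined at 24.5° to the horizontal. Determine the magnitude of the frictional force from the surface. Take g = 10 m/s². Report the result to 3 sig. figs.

f ≈ 0.796 N

Here I = (2/5)MR², so the shape factor k = I/(MR²) = 0.4.
Newton's second law down the slope: Mg sinθ − f = Ma. The torque equation fR = Iα (with α = a/R) gives f = kMa.
Combining, a = g sinθ/(1+k) and f = kMa = kMg sinθ/(1+k).
f = 0.4 × 0.672 × 10 × sin24.5° / 1.4 ≈ 0.796 N.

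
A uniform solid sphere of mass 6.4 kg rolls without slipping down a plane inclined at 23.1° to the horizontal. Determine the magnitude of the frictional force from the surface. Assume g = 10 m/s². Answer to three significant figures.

The moment of inertia is (2/5)MR², giving k ≡ I/(MR²) = 0.4.
Along the incline Mg sinθ − f = Ma, and torque about the center fR = Iα = kMR²(a/R) gives f = kMa.
Combining, a = g sinθ/(1+k) and f = kMa = kMg sinθ/(1+k).
f = 0.4 × 6.4 × 10 × sin23.1° / 1.4 ≈ 7.17 N.

f ≈ 7.17 N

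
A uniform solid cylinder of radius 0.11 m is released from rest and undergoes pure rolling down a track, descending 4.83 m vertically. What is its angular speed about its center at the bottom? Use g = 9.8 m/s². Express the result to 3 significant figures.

ω ≈ 72.2 rad/s

For this body I = (1/2)MR², i.e. k = I/(MR²) = 0.5.
Since it rolls without slipping, ω = v/R and KE = ½Mv² + ½Iω² = ½(1+k)Mv² = (3/4)Mv².
Energy conservation Mgh = ½(1+k)Mv² gives v = √(2gh/(1+k)) = √(2 × 9.8 × 4.83 / 1.5) = 7.944 m/s.
The angular speed follows from ω = v/R = 7.944/0.11 ≈ 72.2 rad/s.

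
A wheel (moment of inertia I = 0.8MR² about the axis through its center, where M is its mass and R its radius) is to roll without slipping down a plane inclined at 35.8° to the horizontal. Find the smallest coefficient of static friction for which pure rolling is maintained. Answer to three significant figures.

μ_min ≈ 0.321

The moment of inertia is 0.8MR², giving k ≡ I/(MR²) = 0.8.
Newton's second law down the slope: Mg sinθ − f = Ma. The torque equation fR = Iα (with α = a/R) gives f = kMa.
These give a = g sinθ/(1+k) and the required friction f = kMg sinθ/(1+k).
With N = Mg cosθ, the no-slip condition f ≤ μN gives μ_min = f/N = k tanθ/(1+k).
μ_min = 0.8 × tan35.8° / 1.8 ≈ 0.321.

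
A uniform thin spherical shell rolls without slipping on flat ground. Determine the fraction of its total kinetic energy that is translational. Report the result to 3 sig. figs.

fraction ≈ 0.600

For this body I = (2/3)MR², i.e. k = I/(MR²) = 2/3.
With ω = v/R, KE_trans = ½Mv² and KE_rot = ½Iω² = ½kMv², so KE_total = ½(1+k)Mv².
The translational fraction is therefore 1/(1+k) = 1/1.667 ≈ 0.600.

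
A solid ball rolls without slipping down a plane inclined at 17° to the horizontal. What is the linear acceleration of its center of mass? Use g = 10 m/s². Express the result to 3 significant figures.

With I = (2/5)MR², the ratio k = I/(MR²) is 0.4.
Translational: Mg sinθ − f = Ma. Rotational about the CM: fR = Iα = kMRa, so f = kMa.
Eliminating f: Mg sinθ = (1+k)Ma, so a = g sinθ/(1+k) = 10 × sin17° / 1.4 ≈ 2.09 m/s².

a ≈ 2.09 m/s²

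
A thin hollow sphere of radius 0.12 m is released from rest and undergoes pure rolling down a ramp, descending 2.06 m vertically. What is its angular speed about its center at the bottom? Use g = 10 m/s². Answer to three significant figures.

ω ≈ 41.4 rad/s

The moment of inertia is (2/3)MR², giving k ≡ I/(MR²) = 2/3.
The rolling condition ω = v/R makes the rotational term ½I(v/R)² = ½kMv², so KE_total = ½(1+k)Mv² = (5/6)Mv².
Energy conservation Mgh = ½(1+k)Mv² gives v = √(2gh/(1+k)) = √(2 × 10 × 2.06 / 1.667) = 4.972 m/s.
The angular speed follows from ω = v/R = 4.972/0.12 ≈ 41.4 rad/s.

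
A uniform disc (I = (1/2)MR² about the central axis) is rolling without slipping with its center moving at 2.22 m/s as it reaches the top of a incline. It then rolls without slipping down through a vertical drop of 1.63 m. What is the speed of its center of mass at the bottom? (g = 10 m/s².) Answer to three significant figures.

v ≈ 5.16 m/s

For this body I = (1/2)MR², i.e. k = I/(MR²) = 0.5.
The rolling condition ω = v/R makes the rotational term ½I(v/R)² = ½kMv², so KE_total = ½(1+k)Mv² = (3/4)Mv².
Energy conservation: (3/4)Mv₀² + Mgh = (3/4)Mv², so v² = v₀² + 2gh/(1+k).
v = √(2.22² + 2×10×1.63/1.5) = √26.66 ≈ 5.16 m/s.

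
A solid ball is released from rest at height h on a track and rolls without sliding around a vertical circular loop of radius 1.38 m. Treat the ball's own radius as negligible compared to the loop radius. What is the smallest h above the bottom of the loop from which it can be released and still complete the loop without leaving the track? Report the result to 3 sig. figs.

Here I = (2/5)MR², so the shape factor k = I/(MR²) = 0.4.
At the top of the loop, the minimum-contact condition is Mg = Mv_top²/r, so v_top² = gr.
With ω = v/R, the kinetic energy at speed v is ½(1+k)Mv² = (7/10)Mv².
Energy conservation from release (height h) to the top (height 2r): Mgh = Mg(2r) + (7/10)M·gr.
Thus h_min = 2r + (1+k)r/2 = r(2 + 1.4/2) = 1.38 × 2.7 ≈ 3.73 m.

h_min ≈ 3.73 m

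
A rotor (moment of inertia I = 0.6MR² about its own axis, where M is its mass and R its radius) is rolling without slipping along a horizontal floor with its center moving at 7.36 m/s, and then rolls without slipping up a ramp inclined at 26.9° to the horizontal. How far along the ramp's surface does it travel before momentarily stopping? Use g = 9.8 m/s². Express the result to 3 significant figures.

d ≈ 9.77 m

With I = 0.6MR², the ratio k = I/(MR²) is 0.6.
Pure rolling means v = ωR; then KE = ½Mv² + ½I(v/R)² = ½(1+k)Mv² = (4/5)Mv².
Setting this equal to Mgh gives the vertical rise h = (1+k)v₀²/(2g) = 1.6×7.36²/(2×9.8) = 4.422 m.
The distance along the slope is d = h/sinθ = 4.422/sin26.9° ≈ 9.77 m.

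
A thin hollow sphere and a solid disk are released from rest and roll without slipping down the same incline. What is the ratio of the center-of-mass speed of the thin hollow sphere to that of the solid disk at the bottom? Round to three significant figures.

v_ratio ≈ 0.949

Each satisfies Mgh = ½(1+k)Mv² with k = I/(MR²), so v ∝ 1/√(1+k).
For the thin hollow sphere k = 2/3; for the solid disk k = 0.5.
v₁/v₂ = √((1+k₂)/(1+k₁)) = √(1.5/1.667) ≈ 0.949.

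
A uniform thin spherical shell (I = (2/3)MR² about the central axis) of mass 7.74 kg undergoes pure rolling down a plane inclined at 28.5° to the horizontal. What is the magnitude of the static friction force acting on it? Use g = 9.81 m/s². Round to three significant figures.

f ≈ 14.5 N

The moment of inertia is (2/3)MR², giving k ≡ I/(MR²) = 2/3.
Newton's second law down the slope: Mg sinθ − f = Ma. The torque equation fR = Iα (with α = a/R) gives f = kMa.
Combining, a = g sinθ/(1+k) and f = kMa = kMg sinθ/(1+k).
f = (2/3) × 7.74 × 9.81 × sin28.5° / 1.667 ≈ 14.5 N.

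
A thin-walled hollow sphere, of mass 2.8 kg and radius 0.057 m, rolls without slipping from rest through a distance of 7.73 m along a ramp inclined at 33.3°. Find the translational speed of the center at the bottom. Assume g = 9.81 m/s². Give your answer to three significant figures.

The moment of inertia is (2/3)MR², giving k ≡ I/(MR²) = 2/3.
Pure rolling means v = ωR; then KE = ½Mv² + ½I(v/R)² = ½(1+k)Mv² = (5/6)Mv².
The vertical drop is h = L sinθ = 7.73 × sin33.3° = 4.244 m.
Setting Mgh = (5/6)Mv² gives v = √(2gh/(1+k)) = √(2·9.81·4.244/1.667) ≈ 7.07 m/s.

v ≈ 7.07 m/s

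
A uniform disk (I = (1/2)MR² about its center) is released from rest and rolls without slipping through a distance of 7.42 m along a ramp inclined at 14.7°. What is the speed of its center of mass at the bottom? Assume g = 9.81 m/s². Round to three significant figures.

Here I = (1/2)MR², so the shape factor k = I/(MR²) = 0.5.
Pure rolling means v = ωR; then KE = ½Mv² + ½I(v/R)² = ½(1+k)Mv² = (3/4)Mv².
The vertical drop is h = L sinθ = 7.42 × sin14.7° = 1.883 m.
Energy conservation: Mgh = (3/4)Mv², so v = √(2gh/(1+k)) = √(2 × 9.81 × 1.883 / 1.5) ≈ 4.96 m/s.

v ≈ 4.96 m/s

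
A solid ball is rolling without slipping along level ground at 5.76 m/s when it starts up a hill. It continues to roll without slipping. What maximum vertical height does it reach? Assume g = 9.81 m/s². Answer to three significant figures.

h ≈ 2.37 m

The moment of inertia is (2/5)MR², giving k ≡ I/(MR²) = 0.4.
Rolling without slipping gives ω = v/R, so the total kinetic energy is ½Mv² + ½Iω² = ½(1+k)Mv² = (7/10)Mv².
At the top the kinetic energy is zero, so (7/10)Mv₀² = Mgh.
Thus h = (1+k)v₀²/(2g) = 1.4 × 5.76² / (2 × 9.81) ≈ 2.37 m.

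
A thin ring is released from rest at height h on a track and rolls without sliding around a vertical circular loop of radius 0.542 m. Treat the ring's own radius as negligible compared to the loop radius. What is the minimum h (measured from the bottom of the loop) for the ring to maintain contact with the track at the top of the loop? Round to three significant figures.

h_min ≈ 1.63 m

Here I = MR², so the shape factor k = I/(MR²) = 1.
At the top of the loop, the minimum-contact condition is Mg = Mv_top²/r, so v_top² = gr.
With ω = v/R, the kinetic energy at speed v is ½(1+k)Mv² = Mv².
Energy conservation from release (height h) to the top (height 2r): Mgh = Mg(2r) + M·gr.
Thus h_min = 2r + (1+k)r/2 = r(2 + 2/2) = 0.542 × 3 ≈ 1.63 m.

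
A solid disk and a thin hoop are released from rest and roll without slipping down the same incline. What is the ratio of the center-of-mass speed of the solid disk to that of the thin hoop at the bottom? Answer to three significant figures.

Each satisfies Mgh = ½(1+k)Mv² with k = I/(MR²), so v ∝ 1/√(1+k).
For the solid disk k = 0.5; for the thin hoop k = 1.
v₁/v₂ = √((1+k₂)/(1+k₁)) = √(2/1.5) ≈ 1.15.

v_ratio ≈ 1.15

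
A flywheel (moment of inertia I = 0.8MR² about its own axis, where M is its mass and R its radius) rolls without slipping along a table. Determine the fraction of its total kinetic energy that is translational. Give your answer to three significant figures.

fraction ≈ 0.556

The moment of inertia is 0.8MR², giving k ≡ I/(MR²) = 0.8.
With ω = v/R, KE_trans = ½Mv² and KE_rot = ½Iω² = ½kMv², so KE_total = ½(1+k)Mv².
The translational fraction is therefore 1/(1+k) = 1/1.8 ≈ 0.556.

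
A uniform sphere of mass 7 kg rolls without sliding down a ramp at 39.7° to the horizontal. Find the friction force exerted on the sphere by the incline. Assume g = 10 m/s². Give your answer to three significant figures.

With I = (2/5)MR², the ratio k = I/(MR²) is 0.4.
Newton's second law down the slope: Mg sinθ − f = Ma. The torque equation fR = Iα (with α = a/R) gives f = kMa.
Combining, a = g sinθ/(1+k) and f = kMa = kMg sinθ/(1+k).
f = 0.4 × 7 × 10 × sin39.7° / 1.4 ≈ 12.8 N.

f ≈ 12.8 N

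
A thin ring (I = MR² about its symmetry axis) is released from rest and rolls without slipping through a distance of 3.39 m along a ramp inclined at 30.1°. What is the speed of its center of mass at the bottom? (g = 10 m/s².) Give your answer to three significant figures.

v ≈ 4.12 m/s

For this body I = MR², i.e. k = I/(MR²) = 1.
The rolling condition ω = v/R makes the rotational term ½I(v/R)² = ½kMv², so KE_total = ½(1+k)Mv² = Mv².
The vertical drop is h = L sinθ = 3.39 × sin30.1° = 1.7 m.
Setting Mgh = Mv² gives v = √(2gh/(1+k)) = √(2·10·1.7/2) ≈ 4.12 m/s.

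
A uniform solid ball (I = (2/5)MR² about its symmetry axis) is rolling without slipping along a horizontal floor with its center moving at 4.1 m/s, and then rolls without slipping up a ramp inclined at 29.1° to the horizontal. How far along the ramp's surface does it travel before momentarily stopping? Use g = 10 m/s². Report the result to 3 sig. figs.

Here I = (2/5)MR², so the shape factor k = I/(MR²) = 0.4.
Rolling without slipping gives ω = v/R, so the total kinetic energy is ½Mv² + ½Iω² = ½(1+k)Mv² = (7/10)Mv².
Setting this equal to Mgh gives the vertical rise h = (1+k)v₀²/(2g) = 1.4×4.1²/(2×10) = 1.177 m.
The distance along the slope is d = h/sinθ = 1.177/sin29.1° ≈ 2.42 m.

d ≈ 2.42 m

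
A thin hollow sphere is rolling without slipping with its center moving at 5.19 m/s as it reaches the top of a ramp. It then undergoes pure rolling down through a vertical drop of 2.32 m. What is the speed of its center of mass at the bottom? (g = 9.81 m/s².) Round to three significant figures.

The moment of inertia is (2/3)MR², giving k ≡ I/(MR²) = 2/3.
Pure rolling means v = ωR; then KE = ½Mv² + ½I(v/R)² = ½(1+k)Mv² = (5/6)Mv².
Energy conservation: (5/6)Mv₀² + Mgh = (5/6)Mv², so v² = v₀² + 2gh/(1+k).
v = √(5.19² + 2×9.81×2.32/1.667) = √54.25 ≈ 7.37 m/s.

v ≈ 7.37 m/s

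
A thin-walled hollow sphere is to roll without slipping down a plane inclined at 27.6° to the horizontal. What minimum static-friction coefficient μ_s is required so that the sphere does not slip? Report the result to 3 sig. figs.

μ_min ≈ 0.209

The moment of inertia is (2/3)MR², giving k ≡ I/(MR²) = 2/3.
Along the incline Mg sinθ − f = Ma, and torque about the center fR = Iα = kMR²(a/R) gives f = kMa.
These give a = g sinθ/(1+k) and the required friction f = kMg sinθ/(1+k).
With N = Mg cosθ, the no-slip condition f ≤ μN gives μ_min = f/N = k tanθ/(1+k).
μ_min = (2/3) × tan27.6° / 1.667 ≈ 0.209.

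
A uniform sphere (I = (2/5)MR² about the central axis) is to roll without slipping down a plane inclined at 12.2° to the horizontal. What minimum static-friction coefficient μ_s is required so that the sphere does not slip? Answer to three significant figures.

For this body I = (2/5)MR², i.e. k = I/(MR²) = 0.4.
Newton's second law down the slope: Mg sinθ − f = Ma. The torque equation fR = Iα (with α = a/R) gives f = kMa.
These give a = g sinθ/(1+k) and the required friction f = kMg sinθ/(1+k).
With N = Mg cosθ, the no-slip condition f ≤ μN gives μ_min = f/N = k tanθ/(1+k).
μ_min = 0.4 × tan12.2° / 1.4 ≈ 0.0618.

μ_min ≈ 0.0618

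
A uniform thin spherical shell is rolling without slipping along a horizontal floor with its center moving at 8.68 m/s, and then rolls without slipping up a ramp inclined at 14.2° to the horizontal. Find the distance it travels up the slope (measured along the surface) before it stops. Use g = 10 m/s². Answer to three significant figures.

d ≈ 25.6 m

Here I = (2/3)MR², so the shape factor k = I/(MR²) = 2/3.
Since it rolls without slipping, ω = v/R and KE = ½Mv² + ½Iω² = ½(1+k)Mv² = (5/6)Mv².
Setting this equal to Mgh gives the vertical rise h = (1+k)v₀²/(2g) = 1.667×8.68²/(2×10) = 6.279 m.
The distance along the slope is d = h/sinθ = 6.279/sin14.2° ≈ 25.6 m.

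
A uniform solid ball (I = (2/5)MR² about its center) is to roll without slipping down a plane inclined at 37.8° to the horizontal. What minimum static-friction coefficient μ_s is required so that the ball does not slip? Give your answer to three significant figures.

The moment of inertia is (2/5)MR², giving k ≡ I/(MR²) = 0.4.
Newton's second law down the slope: Mg sinθ − f = Ma. The torque equation fR = Iα (with α = a/R) gives f = kMa.
These give a = g sinθ/(1+k) and the required friction f = kMg sinθ/(1+k).
With N = Mg cosθ, the no-slip condition f ≤ μN gives μ_min = f/N = k tanθ/(1+k).
μ_min = 0.4 × tan37.8° / 1.4 ≈ 0.222.

μ_min ≈ 0.222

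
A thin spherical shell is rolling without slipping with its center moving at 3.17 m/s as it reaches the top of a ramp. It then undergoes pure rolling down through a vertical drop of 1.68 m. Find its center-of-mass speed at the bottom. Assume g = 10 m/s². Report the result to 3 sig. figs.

The moment of inertia is (2/3)MR², giving k ≡ I/(MR²) = 2/3.
The rolling condition ω = v/R makes the rotational term ½I(v/R)² = ½kMv², so KE_total = ½(1+k)Mv² = (5/6)Mv².
Energy conservation: (5/6)Mv₀² + Mgh = (5/6)Mv², so v² = v₀² + 2gh/(1+k).
v = √(3.17² + 2×10×1.68/1.667) = √30.21 ≈ 5.50 m/s.

v ≈ 5.50 m/s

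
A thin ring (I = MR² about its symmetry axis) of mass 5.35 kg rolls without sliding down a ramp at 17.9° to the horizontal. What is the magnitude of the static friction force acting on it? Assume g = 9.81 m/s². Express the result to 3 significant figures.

Here I = MR², so the shape factor k = I/(MR²) = 1.
Translational: Mg sinθ − f = Ma. Rotational about the CM: fR = Iα = kMRa, so f = kMa.
Combining, a = g sinθ/(1+k) and f = kMa = kMg sinθ/(1+k).
f = 1 × 5.35 × 9.81 × sin17.9° / 2 ≈ 8.07 N.

f ≈ 8.07 N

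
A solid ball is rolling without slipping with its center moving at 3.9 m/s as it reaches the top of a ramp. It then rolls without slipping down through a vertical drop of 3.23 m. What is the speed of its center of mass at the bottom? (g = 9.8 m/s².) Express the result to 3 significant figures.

v ≈ 7.77 m/s

For this body I = (2/5)MR², i.e. k = I/(MR²) = 0.4.
Pure rolling means v = ωR; then KE = ½Mv² + ½I(v/R)² = ½(1+k)Mv² = (7/10)Mv².
Conserving energy between top and bottom: (7/10)Mv² = (7/10)Mv₀² + Mgh, hence v² = v₀² + 2gh/(1+k).
v = √(3.9² + 2×9.8×3.23/1.4) = √60.43 ≈ 7.77 m/s.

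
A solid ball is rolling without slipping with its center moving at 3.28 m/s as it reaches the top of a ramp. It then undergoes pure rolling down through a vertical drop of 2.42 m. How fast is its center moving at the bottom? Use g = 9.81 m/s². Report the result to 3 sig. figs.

v ≈ 6.68 m/s

The moment of inertia is (2/5)MR², giving k ≡ I/(MR²) = 0.4.
Pure rolling means v = ωR; then KE = ½Mv² + ½I(v/R)² = ½(1+k)Mv² = (7/10)Mv².
Conserving energy between top and bottom: (7/10)Mv² = (7/10)Mv₀² + Mgh, hence v² = v₀² + 2gh/(1+k).
v = √(3.28² + 2×9.81×2.42/1.4) = √44.67 ≈ 6.68 m/s.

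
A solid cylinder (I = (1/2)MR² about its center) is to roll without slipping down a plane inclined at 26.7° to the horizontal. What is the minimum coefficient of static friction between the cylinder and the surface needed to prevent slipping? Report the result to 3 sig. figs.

Here I = (1/2)MR², so the shape factor k = I/(MR²) = 0.5.
Along the incline Mg sinθ − f = Ma, and torque about the center fR = Iα = kMR²(a/R) gives f = kMa.
These give a = g sinθ/(1+k) and the required friction f = kMg sinθ/(1+k).
With N = Mg cosθ, the no-slip condition f ≤ μN gives μ_min = f/N = k tanθ/(1+k).
μ_min = 0.5 × tan26.7° / 1.5 ≈ 0.168.

μ_min ≈ 0.168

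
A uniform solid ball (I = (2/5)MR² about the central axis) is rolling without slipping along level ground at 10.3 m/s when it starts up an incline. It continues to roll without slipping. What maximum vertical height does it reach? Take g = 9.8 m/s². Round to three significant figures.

h ≈ 7.58 m

With I = (2/5)MR², the ratio k = I/(MR²) is 0.4.
Pure rolling means v = ωR; then KE = ½Mv² + ½I(v/R)² = ½(1+k)Mv² = (7/10)Mv².
At the top the kinetic energy is zero, so (7/10)Mv₀² = Mgh.
Thus h = (1+k)v₀²/(2g) = 1.4 × 10.3² / (2 × 9.8) ≈ 7.58 m.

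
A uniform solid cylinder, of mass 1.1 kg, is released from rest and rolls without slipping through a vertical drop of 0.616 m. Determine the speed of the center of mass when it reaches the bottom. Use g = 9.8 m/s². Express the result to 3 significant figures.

Here I = (1/2)MR², so the shape factor k = I/(MR²) = 0.5.
Pure rolling means v = ωR; then KE = ½Mv² + ½I(v/R)² = ½(1+k)Mv² = (3/4)Mv².
Energy conservation: Mgh = (3/4)Mv², so v = √(2gh/(1+k)) = √(2 × 9.8 × 0.616 / 1.5) ≈ 2.84 m/s.

v ≈ 2.84 m/s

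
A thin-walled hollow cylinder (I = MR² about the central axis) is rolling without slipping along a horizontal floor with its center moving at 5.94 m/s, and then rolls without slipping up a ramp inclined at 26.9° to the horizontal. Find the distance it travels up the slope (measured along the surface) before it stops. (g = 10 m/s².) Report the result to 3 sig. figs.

Here I = MR², so the shape factor k = I/(MR²) = 1.
Since it rolls without slipping, ω = v/R and KE = ½Mv² + ½Iω² = ½(1+k)Mv² = Mv².
Setting this equal to Mgh gives the vertical rise h = (1+k)v₀²/(2g) = 2×5.94²/(2×10) = 3.528 m.
The distance along the slope is d = h/sinθ = 3.528/sin26.9° ≈ 7.80 m.

d ≈ 7.80 m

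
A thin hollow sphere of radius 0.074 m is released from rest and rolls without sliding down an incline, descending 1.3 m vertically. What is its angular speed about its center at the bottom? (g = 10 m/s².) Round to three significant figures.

ω ≈ 53.4 rad/s

For this body I = (2/3)MR², i.e. k = I/(MR²) = 2/3.
Pure rolling means v = ωR; then KE = ½Mv² + ½I(v/R)² = ½(1+k)Mv² = (5/6)Mv².
Energy conservation Mgh = ½(1+k)Mv² gives v = √(2gh/(1+k)) = √(2 × 10 × 1.3 / 1.667) = 3.95 m/s.
The angular speed follows from ω = v/R = 3.95/0.074 ≈ 53.4 rad/s.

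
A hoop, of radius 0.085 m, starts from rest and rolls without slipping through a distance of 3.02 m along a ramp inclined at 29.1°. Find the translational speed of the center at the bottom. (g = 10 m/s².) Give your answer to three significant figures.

Here I = MR², so the shape factor k = I/(MR²) = 1.
Since it rolls without slipping, ω = v/R and KE = ½Mv² + ½Iω² = ½(1+k)Mv² = Mv².
The vertical drop is h = L sinθ = 3.02 × sin29.1° = 1.469 m.
Energy conservation: Mgh = Mv², so v = √(2gh/(1+k)) = √(2 × 10 × 1.469 / 2) ≈ 3.83 m/s.

v ≈ 3.83 m/s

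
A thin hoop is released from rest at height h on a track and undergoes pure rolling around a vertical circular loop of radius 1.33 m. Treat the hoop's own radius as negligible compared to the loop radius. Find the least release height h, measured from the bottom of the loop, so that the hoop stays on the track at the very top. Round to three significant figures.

For this body I = MR², i.e. k = I/(MR²) = 1.
At the top of the loop, the minimum-contact condition is Mg = Mv_top²/r, so v_top² = gr.
With ω = v/R, the kinetic energy at speed v is ½(1+k)Mv² = Mv².
Energy conservation from release (height h) to the top (height 2r): Mgh = Mg(2r) + M·gr.
Thus h_min = 2r + (1+k)r/2 = r(2 + 2/2) = 1.33 × 3 ≈ 3.99 m.

h_min ≈ 3.99 m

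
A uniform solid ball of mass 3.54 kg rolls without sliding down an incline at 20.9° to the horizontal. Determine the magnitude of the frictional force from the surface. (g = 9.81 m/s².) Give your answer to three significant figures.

Here I = (2/5)MR², so the shape factor k = I/(MR²) = 0.4.
Translational: Mg sinθ − f = Ma. Rotational about the CM: fR = Iα = kMRa, so f = kMa.
Combining, a = g sinθ/(1+k) and f = kMa = kMg sinθ/(1+k).
f = 0.4 × 3.54 × 9.81 × sin20.9° / 1.4 ≈ 3.54 N.

f ≈ 3.54 N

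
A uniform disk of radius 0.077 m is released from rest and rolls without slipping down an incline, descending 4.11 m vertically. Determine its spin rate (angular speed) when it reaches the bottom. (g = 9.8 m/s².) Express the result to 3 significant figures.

Here I = (1/2)MR², so the shape factor k = I/(MR²) = 0.5.
Pure rolling means v = ωR; then KE = ½Mv² + ½I(v/R)² = ½(1+k)Mv² = (3/4)Mv².
Energy conservation Mgh = ½(1+k)Mv² gives v = √(2gh/(1+k)) = √(2 × 9.8 × 4.11 / 1.5) = 7.328 m/s.
Then ω = v/R = 7.328 / 0.077 ≈ 95.2 rad/s.

ω ≈ 95.2 rad/s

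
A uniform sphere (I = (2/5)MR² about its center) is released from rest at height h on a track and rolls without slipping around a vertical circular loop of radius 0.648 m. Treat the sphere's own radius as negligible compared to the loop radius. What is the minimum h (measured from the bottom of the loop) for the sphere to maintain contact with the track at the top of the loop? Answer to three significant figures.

h_min ≈ 1.75 m

Here I = (2/5)MR², so the shape factor k = I/(MR²) = 0.4.
At the top, contact is just lost when gravity alone supplies the centripetal force: Mg = Mv_top²/r, i.e. v_top² = gr.
With ω = v/R, the kinetic energy at speed v is ½(1+k)Mv² = (7/10)Mv².
Energy conservation from release (height h) to the top (height 2r): Mgh = Mg(2r) + (7/10)M·gr.
Thus h_min = 2r + (1+k)r/2 = r(2 + 1.4/2) = 0.648 × 2.7 ≈ 1.75 m.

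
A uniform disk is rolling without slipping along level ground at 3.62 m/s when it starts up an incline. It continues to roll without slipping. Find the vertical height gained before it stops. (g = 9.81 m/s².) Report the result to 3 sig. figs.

h ≈ 1.00 m

With I = (1/2)MR², the ratio k = I/(MR²) is 0.5.
The rolling condition ω = v/R makes the rotational term ½I(v/R)² = ½kMv², so KE_total = ½(1+k)Mv² = (3/4)Mv².
At the top the kinetic energy is zero, so (3/4)Mv₀² = Mgh.
Thus h = (1+k)v₀²/(2g) = 1.5 × 3.62² / (2 × 9.81) ≈ 1.00 m.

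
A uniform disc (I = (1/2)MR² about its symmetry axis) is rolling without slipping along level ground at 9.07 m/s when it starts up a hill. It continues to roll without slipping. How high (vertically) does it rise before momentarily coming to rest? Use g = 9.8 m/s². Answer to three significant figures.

h ≈ 6.30 m

Here I = (1/2)MR², so the shape factor k = I/(MR²) = 0.5.
Since it rolls without slipping, ω = v/R and KE = ½Mv² + ½Iω² = ½(1+k)Mv² = (3/4)Mv².
All of this converts to potential energy at the highest point: (3/4)Mv₀² = Mgh.
Thus h = (1+k)v₀²/(2g) = 1.5 × 9.07² / (2 × 9.8) ≈ 6.30 m.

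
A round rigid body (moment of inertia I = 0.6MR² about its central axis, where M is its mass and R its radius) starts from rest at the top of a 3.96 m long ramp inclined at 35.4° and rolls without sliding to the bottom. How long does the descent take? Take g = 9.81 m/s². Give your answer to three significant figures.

With I = 0.6MR², the ratio k = I/(MR²) is 0.6.
Newton's second law down the slope: Mg sinθ − f = Ma. The torque equation fR = Iα (with α = a/R) gives f = kMa.
Hence a = g sinθ/(1+k) = 9.81×sin35.4°/1.6 = 3.552 m/s².
Starting from rest, L = ½at², so t = √(2L/a) = √(2×3.96/3.552) ≈ 1.49 s.

t ≈ 1.49 s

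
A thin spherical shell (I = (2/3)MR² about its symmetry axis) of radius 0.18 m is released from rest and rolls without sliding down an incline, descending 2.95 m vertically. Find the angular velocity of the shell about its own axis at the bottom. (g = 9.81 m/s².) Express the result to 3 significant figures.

For this body I = (2/3)MR², i.e. k = I/(MR²) = 2/3.
Rolling without slipping gives ω = v/R, so the total kinetic energy is ½Mv² + ½Iω² = ½(1+k)Mv² = (5/6)Mv².
Energy conservation Mgh = ½(1+k)Mv² gives v = √(2gh/(1+k)) = √(2 × 9.81 × 2.95 / 1.667) = 5.893 m/s.
The angular speed follows from ω = v/R = 5.893/0.18 ≈ 32.7 rad/s.

ω ≈ 32.7 rad/s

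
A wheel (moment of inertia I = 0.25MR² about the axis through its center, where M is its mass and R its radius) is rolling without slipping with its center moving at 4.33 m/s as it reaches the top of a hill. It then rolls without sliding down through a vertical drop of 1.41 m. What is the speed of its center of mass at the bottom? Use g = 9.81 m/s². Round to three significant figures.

With I = 0.25MR², the ratio k = I/(MR²) is 0.25.
Pure rolling means v = ωR; then KE = ½Mv² + ½I(v/R)² = ½(1+k)Mv² = (5/8)Mv².
Conserving energy between top and bottom: (5/8)Mv² = (5/8)Mv₀² + Mgh, hence v² = v₀² + 2gh/(1+k).
v = √(4.33² + 2×9.81×1.41/1.25) = √40.88 ≈ 6.39 m/s.

v ≈ 6.39 m/s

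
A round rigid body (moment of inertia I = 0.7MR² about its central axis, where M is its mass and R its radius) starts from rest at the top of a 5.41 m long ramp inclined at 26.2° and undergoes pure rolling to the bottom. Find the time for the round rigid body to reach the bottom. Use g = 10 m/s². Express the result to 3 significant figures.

t ≈ 2.04 s

Here I = 0.7MR², so the shape factor k = I/(MR²) = 0.7.
Translational: Mg sinθ − f = Ma. Rotational about the CM: fR = Iα = kMRa, so f = kMa.
Hence a = g sinθ/(1+k) = 10×sin26.2°/1.7 = 2.597 m/s².
With constant a from rest, t = √(2L/a) = √(2·5.41/2.597) ≈ 2.04 s.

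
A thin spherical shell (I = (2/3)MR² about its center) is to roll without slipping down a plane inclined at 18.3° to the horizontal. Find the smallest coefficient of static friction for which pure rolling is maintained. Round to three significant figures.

The moment of inertia is (2/3)MR², giving k ≡ I/(MR²) = 2/3.
Newton's second law down the slope: Mg sinθ − f = Ma. The torque equation fR = Iα (with α = a/R) gives f = kMa.
These give a = g sinθ/(1+k) and the required friction f = kMg sinθ/(1+k).
The normal force is N = Mg cosθ, so μ_min = f/N = k tanθ/(1+k).
μ_min = (2/3) × tan18.3° / 1.667 ≈ 0.132.

μ_min ≈ 0.132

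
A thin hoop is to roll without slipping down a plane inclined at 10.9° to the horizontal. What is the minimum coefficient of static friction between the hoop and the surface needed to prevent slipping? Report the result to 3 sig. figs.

With I = MR², the ratio k = I/(MR²) is 1.
Translational: Mg sinθ − f = Ma. Rotational about the CM: fR = Iα = kMRa, so f = kMa.
These give a = g sinθ/(1+k) and the required friction f = kMg sinθ/(1+k).
The normal force is N = Mg cosθ, so μ_min = f/N = k tanθ/(1+k).
μ_min = 1 × tan10.9° / 2 ≈ 0.0963.

μ_min ≈ 0.0963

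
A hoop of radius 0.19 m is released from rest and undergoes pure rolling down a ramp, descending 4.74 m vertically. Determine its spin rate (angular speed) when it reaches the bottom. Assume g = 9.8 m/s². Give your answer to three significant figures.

Here I = MR², so the shape factor k = I/(MR²) = 1.
The rolling condition ω = v/R makes the rotational term ½I(v/R)² = ½kMv², so KE_total = ½(1+k)Mv² = Mv².
Energy conservation Mgh = ½(1+k)Mv² gives v = √(2gh/(1+k)) = √(2 × 9.8 × 4.74 / 2) = 6.816 m/s.
The angular speed follows from ω = v/R = 6.816/0.19 ≈ 35.9 rad/s.

ω ≈ 35.9 rad/s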